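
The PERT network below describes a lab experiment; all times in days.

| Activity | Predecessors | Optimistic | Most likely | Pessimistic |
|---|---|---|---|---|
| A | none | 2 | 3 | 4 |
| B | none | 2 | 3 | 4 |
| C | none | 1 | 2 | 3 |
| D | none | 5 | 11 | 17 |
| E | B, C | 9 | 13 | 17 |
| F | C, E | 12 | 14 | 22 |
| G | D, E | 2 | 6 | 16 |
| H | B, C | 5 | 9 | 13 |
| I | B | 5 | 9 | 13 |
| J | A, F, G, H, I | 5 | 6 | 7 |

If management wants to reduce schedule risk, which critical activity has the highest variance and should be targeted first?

F

te_A = (2 + 4·3 + 4)/6 = 18/6 = 3; σ²_A = ((4−2)/6)² = 0.111
te_B = (2 + 4·3 + 4)/6 = 18/6 = 3; σ²_B = ((4−2)/6)² = 0.111
te_C = (1 + 4·2 + 3)/6 = 12/6 = 2; σ²_C = ((3−1)/6)² = 0.111
te_D = (5 + 4·11 + 17)/6 = 66/6 = 11; σ²_D = ((17−5)/6)² = 4.000
te_E = (9 + 4·13 + 17)/6 = 78/6 = 13; σ²_E = ((17−9)/6)² = 1.778
te_F = (12 + 4·14 + 22)/6 = 90/6 = 15; σ²_F = ((22−12)/6)² = 2.778
te_G = (2 + 4·6 + 16)/6 = 42/6 = 7; σ²_G = ((16−2)/6)² = 5.444
te_H = (5 + 4·9 + 13)/6 = 54/6 = 9; σ²_H = ((13−5)/6)² = 1.778
te_I = (5 + 4·9 + 13)/6 = 54/6 = 9; σ²_I = ((13−5)/6)² = 1.778
te_J = (5 + 4·6 + 7)/6 = 36/6 = 6; σ²_J = ((7−5)/6)² = 0.111

Forward pass:
ES_A = 0; EF_A = 3
ES_B = 0; EF_B = 3
ES_C = 0; EF_C = 2
ES_D = 0; EF_D = 11
ES_E = max(EF_B=3, EF_C=2) = 3; EF_E = 3+13 = 16
ES_F = max(EF_C=2, EF_E=16) = 16; EF_F = 16+15 = 31
ES_G = max(EF_D=11, EF_E=16) = 16; EF_G = 16+7 = 23
ES_H = max(EF_B=3, EF_C=2) = 3; EF_H = 3+9 = 12
ES_I = 3; EF_I = 3+9 = 12
ES_J = max(EF_A=3, EF_F=31, EF_G=23, EF_H=12, EF_I=12) = 31; EF_J = 31+6 = 37
Expected project duration μ = 37 days. Critical path: B → E → F → J.

Variances on critical path: σ²_B=0.111, σ²_E=1.778, σ²_F=2.778, σ²_J=0.111.
Largest is σ²_F = 2.778.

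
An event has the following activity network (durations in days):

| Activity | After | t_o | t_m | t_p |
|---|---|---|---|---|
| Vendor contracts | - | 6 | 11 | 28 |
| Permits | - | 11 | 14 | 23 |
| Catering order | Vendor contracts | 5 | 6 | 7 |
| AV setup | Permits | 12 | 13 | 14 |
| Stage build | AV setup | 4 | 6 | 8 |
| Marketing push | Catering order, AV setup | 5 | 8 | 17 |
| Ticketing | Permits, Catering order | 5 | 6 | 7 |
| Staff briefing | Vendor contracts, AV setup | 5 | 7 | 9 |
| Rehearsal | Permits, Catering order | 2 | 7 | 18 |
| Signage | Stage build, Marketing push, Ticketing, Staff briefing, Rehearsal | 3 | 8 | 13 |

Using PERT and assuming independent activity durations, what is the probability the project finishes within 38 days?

te_Vendor contracts = (6 + 4·11 + 28)/6 = 78/6 = 13; σ²_Vendor contracts = ((28−6)/6)² = 13.444
te_Permits = (11 + 4·14 + 23)/6 = 90/6 = 15; σ²_Permits = ((23−11)/6)² = 4.000
te_Catering order = (5 + 4·6 + 7)/6 = 36/6 = 6; σ²_Catering order = ((7−5)/6)² = 0.111
te_AV setup = (12 + 4·13 + 14)/6 = 78/6 = 13; σ²_AV setup = ((14−12)/6)² = 0.111
te_Stage build = (4 + 4·6 + 8)/6 = 36/6 = 6; σ²_Stage build = ((8−4)/6)² = 0.444
te_Marketing push = (5 + 4·8 + 17)/6 = 54/6 = 9; σ²_Marketing push = ((17−5)/6)² = 4.000
te_Ticketing = (5 + 4·6 + 7)/6 = 36/6 = 6; σ²_Ticketing = ((7−5)/6)² = 0.111
te_Staff briefing = (5 + 4·7 + 9)/6 = 42/6 = 7; σ²_Staff briefing = ((9−5)/6)² = 0.444
te_Rehearsal = (2 + 4·7 + 18)/6 = 48/6 = 8; σ²_Rehearsal = ((18−2)/6)² = 7.111
te_Signage = (3 + 4·8 + 13)/6 = 48/6 = 8; σ²_Signage = ((13−3)/6)² = 2.778

Forward pass:
ES_Vendor contracts = 0; EF_Vendor contracts = 13
ES_Permits = 0; EF_Permits = 15
ES_Catering order = 13; EF_Catering order = 13+6 = 19
ES_AV setup = 15; EF_AV setup = 15+13 = 28
ES_Stage build = 28; EF_Stage build = 28+6 = 34
ES_Marketing push = max(EF_Catering order=19, EF_AV setup=28) = 28; EF_Marketing push = 28+9 = 37
ES_Ticketing = max(EF_Permits=15, EF_Catering order=19) = 19; EF_Ticketing = 19+6 = 25
ES_Staff briefing = max(EF_Vendor contracts=13, EF_AV setup=28) = 28; EF_Staff briefing = 28+7 = 35
ES_Rehearsal = max(EF_Permits=15, EF_Catering order=19) = 19; EF_Rehearsal = 19+8 = 27
ES_Signage = max(EF_Stage build=34, EF_Marketing push=37, EF_Ticketing=25, EF_Staff briefing=35, EF_Rehearsal=27) = 37; EF_Signage = 37+8 = 45
Expected project duration μ = 45 days. Critical path: Permits → AV setup → Marketing push → Signage.

Variance along critical path = 4.000 + 0.111 + 4.000 + 2.778 = 10.889; σ = √10.889 = 3.300 days.
Z = (38 − 45) / 3.300 = -2.121
P(T ≤ 38) = Φ(-2.121) ≈ 0.017

0.017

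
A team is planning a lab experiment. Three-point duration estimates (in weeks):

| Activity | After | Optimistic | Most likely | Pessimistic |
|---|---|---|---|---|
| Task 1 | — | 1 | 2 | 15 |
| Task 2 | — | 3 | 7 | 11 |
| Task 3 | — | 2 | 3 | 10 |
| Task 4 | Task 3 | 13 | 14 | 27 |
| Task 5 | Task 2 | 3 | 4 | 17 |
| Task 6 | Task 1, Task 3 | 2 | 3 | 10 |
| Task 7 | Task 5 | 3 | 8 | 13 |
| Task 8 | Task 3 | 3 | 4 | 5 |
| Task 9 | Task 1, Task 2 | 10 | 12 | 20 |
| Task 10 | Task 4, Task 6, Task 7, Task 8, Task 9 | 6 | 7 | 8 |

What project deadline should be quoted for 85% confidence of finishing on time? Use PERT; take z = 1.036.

31.3 weeks

te_Task 1 = (1 + 4·2 + 15)/6 = 24/6 = 4; σ²_Task 1 = ((15−1)/6)² = 5.444
te_Task 2 = (3 + 4·7 + 11)/6 = 42/6 = 7; σ²_Task 2 = ((11−3)/6)² = 1.778
te_Task 3 = (2 + 4·3 + 10)/6 = 24/6 = 4; σ²_Task 3 = ((10−2)/6)² = 1.778
te_Task 4 = (13 + 4·14 + 27)/6 = 96/6 = 16; σ²_Task 4 = ((27−13)/6)² = 5.444
te_Task 5 = (3 + 4·4 + 17)/6 = 36/6 = 6; σ²_Task 5 = ((17−3)/6)² = 5.444
te_Task 6 = (2 + 4·3 + 10)/6 = 24/6 = 4; σ²_Task 6 = ((10−2)/6)² = 1.778
te_Task 7 = (3 + 4·8 + 13)/6 = 48/6 = 8; σ²_Task 7 = ((13−3)/6)² = 2.778
te_Task 8 = (3 + 4·4 + 5)/6 = 24/6 = 4; σ²_Task 8 = ((5−3)/6)² = 0.111
te_Task 9 = (10 + 4·12 + 20)/6 = 78/6 = 13; σ²_Task 9 = ((20−10)/6)² = 2.778
te_Task 10 = (6 + 4·7 + 8)/6 = 42/6 = 7; σ²_Task 10 = ((8−6)/6)² = 0.111

Forward pass:
ES_Task 1 = 0; EF_Task 1 = 4
ES_Task 2 = 0; EF_Task 2 = 7
ES_Task 3 = 0; EF_Task 3 = 4
ES_Task 4 = 4; EF_Task 4 = 4+16 = 20
ES_Task 5 = 7; EF_Task 5 = 7+6 = 13
ES_Task 6 = max(EF_Task 1=4, EF_Task 3=4) = 4; EF_Task 6 = 4+4 = 8
ES_Task 7 = 13; EF_Task 7 = 13+8 = 21
ES_Task 8 = 4; EF_Task 8 = 4+4 = 8
ES_Task 9 = max(EF_Task 1=4, EF_Task 2=7) = 7; EF_Task 9 = 7+13 = 20
ES_Task 10 = max(EF_Task 4=20, EF_Task 6=8, EF_Task 7=21, EF_Task 8=8, EF_Task 9=20) = 21; EF_Task 10 = 21+7 = 28
Expected project duration μ = 28 weeks. Critical path: Task 2 → Task 5 → Task 7 → Task 10.

Variance along critical path = 1.778 + 5.444 + 2.778 + 0.111 = 10.111; σ = 3.180 weeks.
D = μ + z·σ = 28 + 1.036·3.180 = 31.3 weeks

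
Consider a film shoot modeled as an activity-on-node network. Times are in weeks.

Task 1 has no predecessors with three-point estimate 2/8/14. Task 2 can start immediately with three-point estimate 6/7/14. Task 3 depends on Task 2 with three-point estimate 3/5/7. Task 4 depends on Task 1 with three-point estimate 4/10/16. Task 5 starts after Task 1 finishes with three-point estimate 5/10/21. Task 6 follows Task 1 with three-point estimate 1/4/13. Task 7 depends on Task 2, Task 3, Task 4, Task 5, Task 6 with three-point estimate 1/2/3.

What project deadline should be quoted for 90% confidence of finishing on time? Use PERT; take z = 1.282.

te_Task 1 = (2 + 4·8 + 14)/6 = 48/6 = 8; σ²_Task 1 = ((14−2)/6)² = 4.000
te_Task 2 = (6 + 4·7 + 14)/6 = 48/6 = 8; σ²_Task 2 = ((14−6)/6)² = 1.778
te_Task 3 = (3 + 4·5 + 7)/6 = 30/6 = 5; σ²_Task 3 = ((7−3)/6)² = 0.444
te_Task 4 = (4 + 4·10 + 16)/6 = 60/6 = 10; σ²_Task 4 = ((16−4)/6)² = 4.000
te_Task 5 = (5 + 4·10 + 21)/6 = 66/6 = 11; σ²_Task 5 = ((21−5)/6)² = 7.111
te_Task 6 = (1 + 4·4 + 13)/6 = 30/6 = 5; σ²_Task 6 = ((13−1)/6)² = 4.000
te_Task 7 = (1 + 4·2 + 3)/6 = 12/6 = 2; σ²_Task 7 = ((3−1)/6)² = 0.111

Forward pass:
ES_Task 1 = 0; EF_Task 1 = 8
ES_Task 2 = 0; EF_Task 2 = 8
ES_Task 3 = 8; EF_Task 3 = 8+5 = 13
ES_Task 4 = 8; EF_Task 4 = 8+10 = 18
ES_Task 5 = 8; EF_Task 5 = 8+11 = 19
ES_Task 6 = 8; EF_Task 6 = 8+5 = 13
ES_Task 7 = max(EF_Task 2=8, EF_Task 3=13, EF_Task 4=18, EF_Task 5=19, EF_Task 6=13) = 19; EF_Task 7 = 19+2 = 21
Expected project duration μ = 21 weeks. Critical path: Task 1 → Task 5 → Task 7.

Variance along critical path = 4.000 + 7.111 + 0.111 = 11.222; σ = 3.350 weeks.
D = μ + z·σ = 21 + 1.282·3.350 = 25.3 weeks

25.3 weeks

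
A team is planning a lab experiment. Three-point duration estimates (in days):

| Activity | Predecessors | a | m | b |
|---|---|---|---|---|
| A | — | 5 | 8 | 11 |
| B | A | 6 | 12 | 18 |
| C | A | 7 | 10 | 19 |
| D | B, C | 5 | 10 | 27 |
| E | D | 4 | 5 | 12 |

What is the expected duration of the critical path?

te_A = (5 + 4·8 + 11)/6 = 48/6 = 8
te_B = (6 + 4·12 + 18)/6 = 72/6 = 12
te_C = (7 + 4·10 + 19)/6 = 66/6 = 11
te_D = (5 + 4·10 + 27)/6 = 72/6 = 12
te_E = (4 + 4·5 + 12)/6 = 36/6 = 6

Forward pass:
ES_A = 0; EF_A = 8
ES_B = 8; EF_B = 8+12 = 20
ES_C = 8; EF_C = 8+11 = 19
ES_D = max(EF_B=20, EF_C=19) = 20; EF_D = 20+12 = 32
ES_E = 32; EF_E = 32+6 = 38
Expected project duration μ = 38 days. Critical path: A → B → D → E.

38 days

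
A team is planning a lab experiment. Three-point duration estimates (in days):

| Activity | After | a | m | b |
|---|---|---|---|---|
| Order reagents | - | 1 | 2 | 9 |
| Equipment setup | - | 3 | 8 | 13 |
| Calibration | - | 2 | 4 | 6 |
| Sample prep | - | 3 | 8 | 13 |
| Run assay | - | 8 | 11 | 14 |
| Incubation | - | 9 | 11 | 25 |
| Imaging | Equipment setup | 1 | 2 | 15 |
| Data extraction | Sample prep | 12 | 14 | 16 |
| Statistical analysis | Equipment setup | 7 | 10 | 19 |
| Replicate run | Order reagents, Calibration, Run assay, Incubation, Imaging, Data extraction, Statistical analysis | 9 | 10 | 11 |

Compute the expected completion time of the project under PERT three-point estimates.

32 days

te_Order reagents = (1 + 4·2 + 9)/6 = 18/6 = 3
te_Equipment setup = (3 + 4·8 + 13)/6 = 48/6 = 8
te_Calibration = (2 + 4·4 + 6)/6 = 24/6 = 4
te_Sample prep = (3 + 4·8 + 13)/6 = 48/6 = 8
te_Run assay = (8 + 4·11 + 14)/6 = 66/6 = 11
te_Incubation = (9 + 4·11 + 25)/6 = 78/6 = 13
te_Imaging = (1 + 4·2 + 15)/6 = 24/6 = 4
te_Data extraction = (12 + 4·14 + 16)/6 = 84/6 = 14
te_Statistical analysis = (7 + 4·10 + 19)/6 = 66/6 = 11
te_Replicate run = (9 + 4·10 + 11)/6 = 60/6 = 10

Forward pass:
ES_Order reagents = 0; EF_Order reagents = 3
ES_Equipment setup = 0; EF_Equipment setup = 8
ES_Calibration = 0; EF_Calibration = 4
ES_Sample prep = 0; EF_Sample prep = 8
ES_Run assay = 0; EF_Run assay = 11
ES_Incubation = 0; EF_Incubation = 13
ES_Imaging = 8; EF_Imaging = 8+4 = 12
ES_Data extraction = 8; EF_Data extraction = 8+14 = 22
ES_Statistical analysis = 8; EF_Statistical analysis = 8+11 = 19
ES_Replicate run = max(EF_Order reagents=3, EF_Calibration=4, EF_Run assay=11, EF_Incubation=13, EF_Imaging=12, EF_Data extraction=22, EF_Statistical analysis=19) = 22; EF_Replicate run = 22+10 = 32
Expected project duration μ = 32 days. Critical path: Sample prep → Data extraction → Replicate run.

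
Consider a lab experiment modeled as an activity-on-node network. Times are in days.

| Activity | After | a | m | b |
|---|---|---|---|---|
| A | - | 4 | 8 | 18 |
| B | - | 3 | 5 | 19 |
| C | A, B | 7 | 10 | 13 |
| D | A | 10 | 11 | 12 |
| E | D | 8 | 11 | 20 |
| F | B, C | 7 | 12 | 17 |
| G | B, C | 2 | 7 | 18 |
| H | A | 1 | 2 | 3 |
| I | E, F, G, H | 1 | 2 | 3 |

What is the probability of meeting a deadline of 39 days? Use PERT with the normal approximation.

te_A = (4 + 4·8 + 18)/6 = 54/6 = 9; σ²_A = ((18−4)/6)² = 5.444
te_B = (3 + 4·5 + 19)/6 = 42/6 = 7; σ²_B = ((19−3)/6)² = 7.111
te_C = (7 + 4·10 + 13)/6 = 60/6 = 10; σ²_C = ((13−7)/6)² = 1.000
te_D = (10 + 4·11 + 12)/6 = 66/6 = 11; σ²_D = ((12−10)/6)² = 0.111
te_E = (8 + 4·11 + 20)/6 = 72/6 = 12; σ²_E = ((20−8)/6)² = 4.000
te_F = (7 + 4·12 + 17)/6 = 72/6 = 12; σ²_F = ((17−7)/6)² = 2.778
te_G = (2 + 4·7 + 18)/6 = 48/6 = 8; σ²_G = ((18−2)/6)² = 7.111
te_H = (1 + 4·2 + 3)/6 = 12/6 = 2; σ²_H = ((3−1)/6)² = 0.111
te_I = (1 + 4·2 + 3)/6 = 12/6 = 2; σ²_I = ((3−1)/6)² = 0.111

Forward pass:
ES_A = 0; EF_A = 9
ES_B = 0; EF_B = 7
ES_C = max(EF_A=9, EF_B=7) = 9; EF_C = 9+10 = 19
ES_D = 9; EF_D = 9+11 = 20
ES_E = 20; EF_E = 20+12 = 32
ES_F = max(EF_B=7, EF_C=19) = 19; EF_F = 19+12 = 31
ES_G = max(EF_B=7, EF_C=19) = 19; EF_G = 19+8 = 27
ES_H = 9; EF_H = 9+2 = 11
ES_I = max(EF_E=32, EF_F=31, EF_G=27, EF_H=11) = 32; EF_I = 32+2 = 34
Expected project duration μ = 34 days. Critical path: A → D → E → I.

Variance along critical path = 5.444 + 0.111 + 4.000 + 0.111 = 9.667; σ = √9.667 = 3.109 days.
Z = (39 − 34) / 3.109 = 1.608
P(T ≤ 39) = Φ(1.608) ≈ 0.946

0.946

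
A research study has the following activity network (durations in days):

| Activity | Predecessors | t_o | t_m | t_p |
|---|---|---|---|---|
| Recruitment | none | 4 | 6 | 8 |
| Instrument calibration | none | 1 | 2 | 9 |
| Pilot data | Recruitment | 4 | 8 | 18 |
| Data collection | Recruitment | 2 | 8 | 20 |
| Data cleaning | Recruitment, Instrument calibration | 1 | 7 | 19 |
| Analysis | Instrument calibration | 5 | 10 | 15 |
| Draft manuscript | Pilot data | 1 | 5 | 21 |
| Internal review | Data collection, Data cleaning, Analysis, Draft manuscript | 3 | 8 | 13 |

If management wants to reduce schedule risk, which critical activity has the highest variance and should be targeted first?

te_Recruitment = (4 + 4·6 + 8)/6 = 36/6 = 6; σ²_Recruitment = ((8−4)/6)² = 0.444
te_Instrument calibration = (1 + 4·2 + 9)/6 = 18/6 = 3; σ²_Instrument calibration = ((9−1)/6)² = 1.778
te_Pilot data = (4 + 4·8 + 18)/6 = 54/6 = 9; σ²_Pilot data = ((18−4)/6)² = 5.444
te_Data collection = (2 + 4·8 + 20)/6 = 54/6 = 9; σ²_Data collection = ((20−2)/6)² = 9.000
te_Data cleaning = (1 + 4·7 + 19)/6 = 48/6 = 8; σ²_Data cleaning = ((19−1)/6)² = 9.000
te_Analysis = (5 + 4·10 + 15)/6 = 60/6 = 10; σ²_Analysis = ((15−5)/6)² = 2.778
te_Draft manuscript = (1 + 4·5 + 21)/6 = 42/6 = 7; σ²_Draft manuscript = ((21−1)/6)² = 11.111
te_Internal review = (3 + 4·8 + 13)/6 = 48/6 = 8; σ²_Internal review = ((13−3)/6)² = 2.778

Forward pass:
ES_Recruitment = 0; EF_Recruitment = 6
ES_Instrument calibration = 0; EF_Instrument calibration = 3
ES_Pilot data = 6; EF_Pilot data = 6+9 = 15
ES_Data collection = 6; EF_Data collection = 6+9 = 15
ES_Data cleaning = max(EF_Recruitment=6, EF_Instrument calibration=3) = 6; EF_Data cleaning = 6+8 = 14
ES_Analysis = 3; EF_Analysis = 3+10 = 13
ES_Draft manuscript = 15; EF_Draft manuscript = 15+7 = 22
ES_Internal review = max(EF_Data collection=15, EF_Data cleaning=14, EF_Analysis=13, EF_Draft manuscript=22) = 22; EF_Internal review = 22+8 = 30
Expected project duration μ = 30 days. Critical path: Recruitment → Pilot data → Draft manuscript → Internal review.

Variances on critical path: σ²_Recruitment=0.444, σ²_Pilot data=5.444, σ²_Draft manuscript=11.111, σ²_Internal review=2.778.
Largest is σ²_Draft manuscript = 11.111.

Draft manuscript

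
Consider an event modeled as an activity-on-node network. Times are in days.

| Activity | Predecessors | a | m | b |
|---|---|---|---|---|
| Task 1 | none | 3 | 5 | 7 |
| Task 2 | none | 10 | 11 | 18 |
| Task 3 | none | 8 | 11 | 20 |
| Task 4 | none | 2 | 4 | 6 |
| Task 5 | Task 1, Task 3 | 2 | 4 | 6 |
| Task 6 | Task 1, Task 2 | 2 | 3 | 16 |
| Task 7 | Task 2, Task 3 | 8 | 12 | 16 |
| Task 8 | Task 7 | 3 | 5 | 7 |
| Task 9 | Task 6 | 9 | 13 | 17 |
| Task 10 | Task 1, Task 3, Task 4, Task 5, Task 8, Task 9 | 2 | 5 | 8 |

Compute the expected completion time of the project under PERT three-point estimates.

te_Task 1 = (3 + 4·5 + 7)/6 = 30/6 = 5
te_Task 2 = (10 + 4·11 + 18)/6 = 72/6 = 12
te_Task 3 = (8 + 4·11 + 20)/6 = 72/6 = 12
te_Task 4 = (2 + 4·4 + 6)/6 = 24/6 = 4
te_Task 5 = (2 + 4·4 + 6)/6 = 24/6 = 4
te_Task 6 = (2 + 4·3 + 16)/6 = 30/6 = 5
te_Task 7 = (8 + 4·12 + 16)/6 = 72/6 = 12
te_Task 8 = (3 + 4·5 + 7)/6 = 30/6 = 5
te_Task 9 = (9 + 4·13 + 17)/6 = 78/6 = 13
te_Task 10 = (2 + 4·5 + 8)/6 = 30/6 = 5

Forward pass:
ES_Task 1 = 0; EF_Task 1 = 5
ES_Task 2 = 0; EF_Task 2 = 12
ES_Task 3 = 0; EF_Task 3 = 12
ES_Task 4 = 0; EF_Task 4 = 4
ES_Task 5 = max(EF_Task 1=5, EF_Task 3=12) = 12; EF_Task 5 = 12+4 = 16
ES_Task 6 = max(EF_Task 1=5, EF_Task 2=12) = 12; EF_Task 6 = 12+5 = 17
ES_Task 7 = max(EF_Task 2=12, EF_Task 3=12) = 12; EF_Task 7 = 12+12 = 24
ES_Task 8 = 24; EF_Task 8 = 24+5 = 29
ES_Task 9 = 17; EF_Task 9 = 17+13 = 30
ES_Task 10 = max(EF_Task 1=5, EF_Task 3=12, EF_Task 4=4, EF_Task 5=16, EF_Task 8=29, EF_Task 9=30) = 30; EF_Task 10 = 30+5 = 35
Expected project duration μ = 35 days. Critical path: Task 2 → Task 6 → Task 9 → Task 10.

35 days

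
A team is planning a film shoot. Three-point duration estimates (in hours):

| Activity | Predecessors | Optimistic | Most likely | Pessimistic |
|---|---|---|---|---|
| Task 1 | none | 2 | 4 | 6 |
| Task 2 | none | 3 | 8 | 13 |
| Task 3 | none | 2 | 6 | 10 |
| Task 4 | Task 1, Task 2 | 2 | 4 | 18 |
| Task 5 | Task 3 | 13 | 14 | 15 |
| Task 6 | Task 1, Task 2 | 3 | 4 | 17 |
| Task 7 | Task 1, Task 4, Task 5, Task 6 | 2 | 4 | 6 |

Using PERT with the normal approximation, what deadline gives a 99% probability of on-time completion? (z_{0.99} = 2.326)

te_Task 1 = (2 + 4·4 + 6)/6 = 24/6 = 4; σ²_Task 1 = ((6−2)/6)² = 0.444
te_Task 2 = (3 + 4·8 + 13)/6 = 48/6 = 8; σ²_Task 2 = ((13−3)/6)² = 2.778
te_Task 3 = (2 + 4·6 + 10)/6 = 36/6 = 6; σ²_Task 3 = ((10−2)/6)² = 1.778
te_Task 4 = (2 + 4·4 + 18)/6 = 36/6 = 6; σ²_Task 4 = ((18−2)/6)² = 7.111
te_Task 5 = (13 + 4·14 + 15)/6 = 84/6 = 14; σ²_Task 5 = ((15−13)/6)² = 0.111
te_Task 6 = (3 + 4·4 + 17)/6 = 36/6 = 6; σ²_Task 6 = ((17−3)/6)² = 5.444
te_Task 7 = (2 + 4·4 + 6)/6 = 24/6 = 4; σ²_Task 7 = ((6−2)/6)² = 0.444

Forward pass:
ES_Task 1 = 0; EF_Task 1 = 4
ES_Task 2 = 0; EF_Task 2 = 8
ES_Task 3 = 0; EF_Task 3 = 6
ES_Task 4 = max(EF_Task 1=4, EF_Task 2=8) = 8; EF_Task 4 = 8+6 = 14
ES_Task 5 = 6; EF_Task 5 = 6+14 = 20
ES_Task 6 = max(EF_Task 1=4, EF_Task 2=8) = 8; EF_Task 6 = 8+6 = 14
ES_Task 7 = max(EF_Task 1=4, EF_Task 4=14, EF_Task 5=20, EF_Task 6=14) = 20; EF_Task 7 = 20+4 = 24
Expected project duration μ = 24 hours. Critical path: Task 3 → Task 5 → Task 7.

Variance along critical path = 1.778 + 0.111 + 0.444 = 2.333; σ = 1.528 hours.
D = μ + z·σ = 24 + 2.326·1.528 = 27.6 hours

27.6 hours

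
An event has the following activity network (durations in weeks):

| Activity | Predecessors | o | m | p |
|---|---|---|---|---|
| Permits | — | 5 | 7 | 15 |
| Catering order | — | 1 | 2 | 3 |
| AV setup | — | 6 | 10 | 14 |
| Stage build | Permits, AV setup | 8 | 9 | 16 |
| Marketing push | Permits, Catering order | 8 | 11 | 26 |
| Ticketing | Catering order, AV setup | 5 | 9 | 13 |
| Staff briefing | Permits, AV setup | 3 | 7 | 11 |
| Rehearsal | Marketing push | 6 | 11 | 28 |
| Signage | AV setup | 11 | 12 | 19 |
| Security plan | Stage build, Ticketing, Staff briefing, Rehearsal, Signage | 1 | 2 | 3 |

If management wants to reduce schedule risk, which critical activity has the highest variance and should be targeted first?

Rehearsal

te_Permits = (5 + 4·7 + 15)/6 = 48/6 = 8; σ²_Permits = ((15−5)/6)² = 2.778
te_Catering order = (1 + 4·2 + 3)/6 = 12/6 = 2; σ²_Catering order = ((3−1)/6)² = 0.111
te_AV setup = (6 + 4·10 + 14)/6 = 60/6 = 10; σ²_AV setup = ((14−6)/6)² = 1.778
te_Stage build = (8 + 4·9 + 16)/6 = 60/6 = 10; σ²_Stage build = ((16−8)/6)² = 1.778
te_Marketing push = (8 + 4·11 + 26)/6 = 78/6 = 13; σ²_Marketing push = ((26−8)/6)² = 9.000
te_Ticketing = (5 + 4·9 + 13)/6 = 54/6 = 9; σ²_Ticketing = ((13−5)/6)² = 1.778
te_Staff briefing = (3 + 4·7 + 11)/6 = 42/6 = 7; σ²_Staff briefing = ((11−3)/6)² = 1.778
te_Rehearsal = (6 + 4·11 + 28)/6 = 78/6 = 13; σ²_Rehearsal = ((28−6)/6)² = 13.444
te_Signage = (11 + 4·12 + 19)/6 = 78/6 = 13; σ²_Signage = ((19−11)/6)² = 1.778
te_Security plan = (1 + 4·2 + 3)/6 = 12/6 = 2; σ²_Security plan = ((3−1)/6)² = 0.111

Forward pass:
ES_Permits = 0; EF_Permits = 8
ES_Catering order = 0; EF_Catering order = 2
ES_AV setup = 0; EF_AV setup = 10
ES_Stage build = max(EF_Permits=8, EF_AV setup=10) = 10; EF_Stage build = 10+10 = 20
ES_Marketing push = max(EF_Permits=8, EF_Catering order=2) = 8; EF_Marketing push = 8+13 = 21
ES_Ticketing = max(EF_Catering order=2, EF_AV setup=10) = 10; EF_Ticketing = 10+9 = 19
ES_Staff briefing = max(EF_Permits=8, EF_AV setup=10) = 10; EF_Staff briefing = 10+7 = 17
ES_Rehearsal = 21; EF_Rehearsal = 21+13 = 34
ES_Signage = 10; EF_Signage = 10+13 = 23
ES_Security plan = max(EF_Stage build=20, EF_Ticketing=19, EF_Staff briefing=17, EF_Rehearsal=34, EF_Signage=23) = 34; EF_Security plan = 34+2 = 36
Expected project duration μ = 36 weeks. Critical path: Permits → Marketing push → Rehearsal → Security plan.

Variances on critical path: σ²_Permits=2.778, σ²_Marketing push=9.000, σ²_Rehearsal=13.444, σ²_Security plan=0.111.
Largest is σ²_Rehearsal = 13.444.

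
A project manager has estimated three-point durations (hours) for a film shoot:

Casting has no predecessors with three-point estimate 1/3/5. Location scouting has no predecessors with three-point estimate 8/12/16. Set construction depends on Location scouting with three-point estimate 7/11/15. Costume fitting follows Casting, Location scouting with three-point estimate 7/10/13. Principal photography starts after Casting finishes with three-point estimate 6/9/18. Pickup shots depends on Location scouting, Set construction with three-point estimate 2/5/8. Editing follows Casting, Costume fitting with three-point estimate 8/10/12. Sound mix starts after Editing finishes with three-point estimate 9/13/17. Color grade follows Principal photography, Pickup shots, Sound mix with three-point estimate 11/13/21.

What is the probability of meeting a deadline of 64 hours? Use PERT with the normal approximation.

0.964

te_Casting = (1 + 4·3 + 5)/6 = 18/6 = 3; σ²_Casting = ((5−1)/6)² = 0.444
te_Location scouting = (8 + 4·12 + 16)/6 = 72/6 = 12; σ²_Location scouting = ((16−8)/6)² = 1.778
te_Set construction = (7 + 4·11 + 15)/6 = 66/6 = 11; σ²_Set construction = ((15−7)/6)² = 1.778
te_Costume fitting = (7 + 4·10 + 13)/6 = 60/6 = 10; σ²_Costume fitting = ((13−7)/6)² = 1.000
te_Principal photography = (6 + 4·9 + 18)/6 = 60/6 = 10; σ²_Principal photography = ((18−6)/6)² = 4.000
te_Pickup shots = (2 + 4·5 + 8)/6 = 30/6 = 5; σ²_Pickup shots = ((8−2)/6)² = 1.000
te_Editing = (8 + 4·10 + 12)/6 = 60/6 = 10; σ²_Editing = ((12−8)/6)² = 0.444
te_Sound mix = (9 + 4·13 + 17)/6 = 78/6 = 13; σ²_Sound mix = ((17−9)/6)² = 1.778
te_Color grade = (11 + 4·13 + 21)/6 = 84/6 = 14; σ²_Color grade = ((21−11)/6)² = 2.778

Forward pass:
ES_Casting = 0; EF_Casting = 3
ES_Location scouting = 0; EF_Location scouting = 12
ES_Set construction = 12; EF_Set construction = 12+11 = 23
ES_Costume fitting = max(EF_Casting=3, EF_Location scouting=12) = 12; EF_Costume fitting = 12+10 = 22
ES_Principal photography = 3; EF_Principal photography = 3+10 = 13
ES_Pickup shots = max(EF_Location scouting=12, EF_Set construction=23) = 23; EF_Pickup shots = 23+5 = 28
ES_Editing = max(EF_Casting=3, EF_Costume fitting=22) = 22; EF_Editing = 22+10 = 32
ES_Sound mix = 32; EF_Sound mix = 32+13 = 45
ES_Color grade = max(EF_Principal photography=13, EF_Pickup shots=28, EF_Sound mix=45) = 45; EF_Color grade = 45+14 = 59
Expected project duration μ = 59 hours. Critical path: Location scouting → Costume fitting → Editing → Sound mix → Color grade.

Variance along critical path = 1.778 + 1.000 + 0.444 + 1.778 + 2.778 = 7.778; σ = √7.778 = 2.789 hours.
Z = (64 − 59) / 2.789 = 1.793
P(T ≤ 64) = Φ(1.793) ≈ 0.964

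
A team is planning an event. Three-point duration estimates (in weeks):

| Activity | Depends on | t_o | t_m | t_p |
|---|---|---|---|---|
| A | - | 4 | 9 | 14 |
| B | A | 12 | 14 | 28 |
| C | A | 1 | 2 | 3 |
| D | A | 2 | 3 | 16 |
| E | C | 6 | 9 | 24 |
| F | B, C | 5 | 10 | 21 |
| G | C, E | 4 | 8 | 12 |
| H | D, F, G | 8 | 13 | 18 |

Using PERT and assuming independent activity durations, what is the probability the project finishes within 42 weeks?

te_A = (4 + 4·9 + 14)/6 = 54/6 = 9; σ²_A = ((14−4)/6)² = 2.778
te_B = (12 + 4·14 + 28)/6 = 96/6 = 16; σ²_B = ((28−12)/6)² = 7.111
te_C = (1 + 4·2 + 3)/6 = 12/6 = 2; σ²_C = ((3−1)/6)² = 0.111
te_D = (2 + 4·3 + 16)/6 = 30/6 = 5; σ²_D = ((16−2)/6)² = 5.444
te_E = (6 + 4·9 + 24)/6 = 66/6 = 11; σ²_E = ((24−6)/6)² = 9.000
te_F = (5 + 4·10 + 21)/6 = 66/6 = 11; σ²_F = ((21−5)/6)² = 7.111
te_G = (4 + 4·8 + 12)/6 = 48/6 = 8; σ²_G = ((12−4)/6)² = 1.778
te_H = (8 + 4·13 + 18)/6 = 78/6 = 13; σ²_H = ((18−8)/6)² = 2.778

Forward pass:
ES_A = 0; EF_A = 9
ES_B = 9; EF_B = 9+16 = 25
ES_C = 9; EF_C = 9+2 = 11
ES_D = 9; EF_D = 9+5 = 14
ES_E = 11; EF_E = 11+11 = 22
ES_F = max(EF_B=25, EF_C=11) = 25; EF_F = 25+11 = 36
ES_G = max(EF_C=11, EF_E=22) = 22; EF_G = 22+8 = 30
ES_H = max(EF_D=14, EF_F=36, EF_G=30) = 36; EF_H = 36+13 = 49
Expected project duration μ = 49 weeks. Critical path: A → B → F → H.

Variance along critical path = 2.778 + 7.111 + 7.111 + 2.778 = 19.778; σ = √19.778 = 4.447 weeks.
Z = (42 − 49) / 4.447 = -1.574
P(T ≤ 42) = Φ(-1.574) ≈ 0.058

0.058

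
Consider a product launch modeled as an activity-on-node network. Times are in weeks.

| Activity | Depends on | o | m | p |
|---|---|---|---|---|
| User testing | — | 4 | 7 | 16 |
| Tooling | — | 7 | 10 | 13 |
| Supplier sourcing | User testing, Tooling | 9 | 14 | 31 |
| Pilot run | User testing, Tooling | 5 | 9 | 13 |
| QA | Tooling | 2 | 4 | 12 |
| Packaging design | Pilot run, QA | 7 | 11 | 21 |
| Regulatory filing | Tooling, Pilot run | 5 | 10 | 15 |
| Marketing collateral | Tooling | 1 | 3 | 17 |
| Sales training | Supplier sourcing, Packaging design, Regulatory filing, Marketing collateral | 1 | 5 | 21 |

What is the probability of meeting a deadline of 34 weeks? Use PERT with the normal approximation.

0.181

te_User testing = (4 + 4·7 + 16)/6 = 48/6 = 8; σ²_User testing = ((16−4)/6)² = 4.000
te_Tooling = (7 + 4·10 + 13)/6 = 60/6 = 10; σ²_Tooling = ((13−7)/6)² = 1.000
te_Supplier sourcing = (9 + 4·14 + 31)/6 = 96/6 = 16; σ²_Supplier sourcing = ((31−9)/6)² = 13.444
te_Pilot run = (5 + 4·9 + 13)/6 = 54/6 = 9; σ²_Pilot run = ((13−5)/6)² = 1.778
te_QA = (2 + 4·4 + 12)/6 = 30/6 = 5; σ²_QA = ((12−2)/6)² = 2.778
te_Packaging design = (7 + 4·11 + 21)/6 = 72/6 = 12; σ²_Packaging design = ((21−7)/6)² = 5.444
te_Regulatory filing = (5 + 4·10 + 15)/6 = 60/6 = 10; σ²_Regulatory filing = ((15−5)/6)² = 2.778
te_Marketing collateral = (1 + 4·3 + 17)/6 = 30/6 = 5; σ²_Marketing collateral = ((17−1)/6)² = 7.111
te_Sales training = (1 + 4·5 + 21)/6 = 42/6 = 7; σ²_Sales training = ((21−1)/6)² = 11.111

Forward pass:
ES_User testing = 0; EF_User testing = 8
ES_Tooling = 0; EF_Tooling = 10
ES_Supplier sourcing = max(EF_User testing=8, EF_Tooling=10) = 10; EF_Supplier sourcing = 10+16 = 26
ES_Pilot run = max(EF_User testing=8, EF_Tooling=10) = 10; EF_Pilot run = 10+9 = 19
ES_QA = 10; EF_QA = 10+5 = 15
ES_Packaging design = max(EF_Pilot run=19, EF_QA=15) = 19; EF_Packaging design = 19+12 = 31
ES_Regulatory filing = max(EF_Tooling=10, EF_Pilot run=19) = 19; EF_Regulatory filing = 19+10 = 29
ES_Marketing collateral = 10; EF_Marketing collateral = 10+5 = 15
ES_Sales training = max(EF_Supplier sourcing=26, EF_Packaging design=31, EF_Regulatory filing=29, EF_Marketing collateral=15) = 31; EF_Sales training = 31+7 = 38
Expected project duration μ = 38 weeks. Critical path: Tooling → Pilot run → Packaging design → Sales training.

Variance along critical path = 1.000 + 1.778 + 5.444 + 11.111 = 19.333; σ = √19.333 = 4.397 weeks.
Z = (34 − 38) / 4.397 = -0.910
P(T ≤ 34) = Φ(-0.910) ≈ 0.181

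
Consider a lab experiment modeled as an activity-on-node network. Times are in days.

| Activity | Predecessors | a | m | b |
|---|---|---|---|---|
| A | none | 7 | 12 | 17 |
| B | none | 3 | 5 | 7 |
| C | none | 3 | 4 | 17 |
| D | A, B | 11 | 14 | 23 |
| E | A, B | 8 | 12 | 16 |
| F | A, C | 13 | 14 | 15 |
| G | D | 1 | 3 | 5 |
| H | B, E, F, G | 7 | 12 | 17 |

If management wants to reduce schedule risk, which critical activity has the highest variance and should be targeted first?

te_A = (7 + 4·12 + 17)/6 = 72/6 = 12; σ²_A = ((17−7)/6)² = 2.778
te_B = (3 + 4·5 + 7)/6 = 30/6 = 5; σ²_B = ((7−3)/6)² = 0.444
te_C = (3 + 4·4 + 17)/6 = 36/6 = 6; σ²_C = ((17−3)/6)² = 5.444
te_D = (11 + 4·14 + 23)/6 = 90/6 = 15; σ²_D = ((23−11)/6)² = 4.000
te_E = (8 + 4·12 + 16)/6 = 72/6 = 12; σ²_E = ((16−8)/6)² = 1.778
te_F = (13 + 4·14 + 15)/6 = 84/6 = 14; σ²_F = ((15−13)/6)² = 0.111
te_G = (1 + 4·3 + 5)/6 = 18/6 = 3; σ²_G = ((5−1)/6)² = 0.444
te_H = (7 + 4·12 + 17)/6 = 72/6 = 12; σ²_H = ((17−7)/6)² = 2.778

Forward pass:
ES_A = 0; EF_A = 12
ES_B = 0; EF_B = 5
ES_C = 0; EF_C = 6
ES_D = max(EF_A=12, EF_B=5) = 12; EF_D = 12+15 = 27
ES_E = max(EF_A=12, EF_B=5) = 12; EF_E = 12+12 = 24
ES_F = max(EF_A=12, EF_C=6) = 12; EF_F = 12+14 = 26
ES_G = 27; EF_G = 27+3 = 30
ES_H = max(EF_B=5, EF_E=24, EF_F=26, EF_G=30) = 30; EF_H = 30+12 = 42
Expected project duration μ = 42 days. Critical path: A → D → G → H.

Variances on critical path: σ²_A=2.778, σ²_D=4.000, σ²_G=0.444, σ²_H=2.778.
Largest is σ²_D = 4.000.

D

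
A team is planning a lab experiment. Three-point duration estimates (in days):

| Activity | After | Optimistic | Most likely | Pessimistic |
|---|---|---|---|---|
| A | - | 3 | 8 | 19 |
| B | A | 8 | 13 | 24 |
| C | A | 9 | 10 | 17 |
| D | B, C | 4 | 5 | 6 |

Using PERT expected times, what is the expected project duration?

28 days

te_A = (3 + 4·8 + 19)/6 = 54/6 = 9
te_B = (8 + 4·13 + 24)/6 = 84/6 = 14
te_C = (9 + 4·10 + 17)/6 = 66/6 = 11
te_D = (4 + 4·5 + 6)/6 = 30/6 = 5

Forward pass:
ES_A = 0; EF_A = 9
ES_B = 9; EF_B = 9+14 = 23
ES_C = 9; EF_C = 9+11 = 20
ES_D = max(EF_B=23, EF_C=20) = 23; EF_D = 23+5 = 28
Expected project duration μ = 28 days. Critical path: A → B → D.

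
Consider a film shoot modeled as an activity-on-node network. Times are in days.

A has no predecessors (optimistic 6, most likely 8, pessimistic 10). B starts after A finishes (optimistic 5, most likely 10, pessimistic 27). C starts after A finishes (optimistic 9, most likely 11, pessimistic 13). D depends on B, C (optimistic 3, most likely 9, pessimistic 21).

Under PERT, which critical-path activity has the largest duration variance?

te_A = (6 + 4·8 + 10)/6 = 48/6 = 8; σ²_A = ((10−6)/6)² = 0.444
te_B = (5 + 4·10 + 27)/6 = 72/6 = 12; σ²_B = ((27−5)/6)² = 13.444
te_C = (9 + 4·11 + 13)/6 = 66/6 = 11; σ²_C = ((13−9)/6)² = 0.444
te_D = (3 + 4·9 + 21)/6 = 60/6 = 10; σ²_D = ((21−3)/6)² = 9.000

Forward pass:
ES_A = 0; EF_A = 8
ES_B = 8; EF_B = 8+12 = 20
ES_C = 8; EF_C = 8+11 = 19
ES_D = max(EF_B=20, EF_C=19) = 20; EF_D = 20+10 = 30
Expected project duration μ = 30 days. Critical path: A → B → D.

Variances on critical path: σ²_A=0.444, σ²_B=13.444, σ²_D=9.000.
Largest is σ²_B = 13.444.

B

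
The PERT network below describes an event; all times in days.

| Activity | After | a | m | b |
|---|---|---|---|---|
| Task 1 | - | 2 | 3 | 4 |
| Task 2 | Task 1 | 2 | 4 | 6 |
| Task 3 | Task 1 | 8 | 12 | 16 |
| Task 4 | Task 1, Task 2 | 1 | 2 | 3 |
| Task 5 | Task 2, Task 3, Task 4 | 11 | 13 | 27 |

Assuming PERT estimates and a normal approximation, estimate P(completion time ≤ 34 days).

0.909

te_Task 1 = (2 + 4·3 + 4)/6 = 18/6 = 3; σ²_Task 1 = ((4−2)/6)² = 0.111
te_Task 2 = (2 + 4·4 + 6)/6 = 24/6 = 4; σ²_Task 2 = ((6−2)/6)² = 0.444
te_Task 3 = (8 + 4·12 + 16)/6 = 72/6 = 12; σ²_Task 3 = ((16−8)/6)² = 1.778
te_Task 4 = (1 + 4·2 + 3)/6 = 12/6 = 2; σ²_Task 4 = ((3−1)/6)² = 0.111
te_Task 5 = (11 + 4·13 + 27)/6 = 90/6 = 15; σ²_Task 5 = ((27−11)/6)² = 7.111

Forward pass:
ES_Task 1 = 0; EF_Task 1 = 3
ES_Task 2 = 3; EF_Task 2 = 3+4 = 7
ES_Task 3 = 3; EF_Task 3 = 3+12 = 15
ES_Task 4 = max(EF_Task 1=3, EF_Task 2=7) = 7; EF_Task 4 = 7+2 = 9
ES_Task 5 = max(EF_Task 2=7, EF_Task 3=15, EF_Task 4=9) = 15; EF_Task 5 = 15+15 = 30
Expected project duration μ = 30 days. Critical path: Task 1 → Task 3 → Task 5.

Variance along critical path = 0.111 + 1.778 + 7.111 = 9.000; σ = √9.000 = 3.000 days.
Z = (34 − 30) / 3.000 = 1.333
P(T ≤ 34) = Φ(1.333) ≈ 0.909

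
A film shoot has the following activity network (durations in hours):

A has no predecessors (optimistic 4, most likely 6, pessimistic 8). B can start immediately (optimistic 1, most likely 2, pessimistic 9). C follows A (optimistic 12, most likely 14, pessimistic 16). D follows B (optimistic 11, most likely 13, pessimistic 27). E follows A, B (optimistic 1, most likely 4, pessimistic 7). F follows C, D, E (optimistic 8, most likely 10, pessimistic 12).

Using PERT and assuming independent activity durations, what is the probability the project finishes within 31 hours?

te_A = (4 + 4·6 + 8)/6 = 36/6 = 6; σ²_A = ((8−4)/6)² = 0.444
te_B = (1 + 4·2 + 9)/6 = 18/6 = 3; σ²_B = ((9−1)/6)² = 1.778
te_C = (12 + 4·14 + 16)/6 = 84/6 = 14; σ²_C = ((16−12)/6)² = 0.444
te_D = (11 + 4·13 + 27)/6 = 90/6 = 15; σ²_D = ((27−11)/6)² = 7.111
te_E = (1 + 4·4 + 7)/6 = 24/6 = 4; σ²_E = ((7−1)/6)² = 1.000
te_F = (8 + 4·10 + 12)/6 = 60/6 = 10; σ²_F = ((12−8)/6)² = 0.444

Forward pass:
ES_A = 0; EF_A = 6
ES_B = 0; EF_B = 3
ES_C = 6; EF_C = 6+14 = 20
ES_D = 3; EF_D = 3+15 = 18
ES_E = max(EF_A=6, EF_B=3) = 6; EF_E = 6+4 = 10
ES_F = max(EF_C=20, EF_D=18, EF_E=10) = 20; EF_F = 20+10 = 30
Expected project duration μ = 30 hours. Critical path: A → C → F.

Variance along critical path = 0.444 + 0.444 + 0.444 = 1.333; σ = √1.333 = 1.155 hours.
Z = (31 − 30) / 1.155 = 0.866
P(T ≤ 31) = Φ(0.866) ≈ 0.807

0.807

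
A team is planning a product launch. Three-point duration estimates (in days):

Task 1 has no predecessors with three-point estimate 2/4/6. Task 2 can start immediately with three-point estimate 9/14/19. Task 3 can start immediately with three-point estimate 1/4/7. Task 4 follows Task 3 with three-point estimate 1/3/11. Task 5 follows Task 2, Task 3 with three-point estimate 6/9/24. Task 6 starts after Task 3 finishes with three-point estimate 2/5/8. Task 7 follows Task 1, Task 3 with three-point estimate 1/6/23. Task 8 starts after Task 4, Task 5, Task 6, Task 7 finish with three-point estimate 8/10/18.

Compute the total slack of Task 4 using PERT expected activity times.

17 days

te_Task 1 = (2 + 4·4 + 6)/6 = 24/6 = 4
te_Task 2 = (9 + 4·14 + 19)/6 = 84/6 = 14
te_Task 3 = (1 + 4·4 + 7)/6 = 24/6 = 4
te_Task 4 = (1 + 4·3 + 11)/6 = 24/6 = 4
te_Task 5 = (6 + 4·9 + 24)/6 = 66/6 = 11
te_Task 6 = (2 + 4·5 + 8)/6 = 30/6 = 5
te_Task 7 = (1 + 4·6 + 23)/6 = 48/6 = 8
te_Task 8 = (8 + 4·10 + 18)/6 = 66/6 = 11

Forward pass:
ES_Task 1 = 0; EF_Task 1 = 4
ES_Task 2 = 0; EF_Task 2 = 14
ES_Task 3 = 0; EF_Task 3 = 4
ES_Task 4 = 4; EF_Task 4 = 4+4 = 8
ES_Task 5 = max(EF_Task 2=14, EF_Task 3=4) = 14; EF_Task 5 = 14+11 = 25
ES_Task 6 = 4; EF_Task 6 = 4+5 = 9
ES_Task 7 = max(EF_Task 1=4, EF_Task 3=4) = 4; EF_Task 7 = 4+8 = 12
ES_Task 8 = max(EF_Task 4=8, EF_Task 5=25, EF_Task 6=9, EF_Task 7=12) = 25; EF_Task 8 = 25+11 = 36
Expected project duration μ = 36 days. Critical path: Task 2 → Task 5 → Task 8.

Backward pass:
LF_Task 8 = 36; LS_Task 8 = 36−11 = 25
LF_Task 7 = LS_Task 8 = 25; LS_Task 7 = 25−8 = 17
LF_Task 6 = LS_Task 8 = 25; LS_Task 6 = 25−5 = 20
LF_Task 5 = LS_Task 8 = 25; LS_Task 5 = 25−11 = 14
LF_Task 4 = LS_Task 8 = 25; LS_Task 4 = 25−4 = 21
LF_Task 3 = min(LS_Task 4=21, LS_Task 5=14, LS_Task 6=20, LS_Task 7=17) = 14; LS_Task 3 = 14−4 = 10
LF_Task 2 = LS_Task 5 = 14; LS_Task 2 = 14−14 = 0
LF_Task 1 = LS_Task 7 = 17; LS_Task 1 = 17−4 = 13
Slack_Task 4 = LS_Task 4 − ES_Task 4 = 21 − 4 = 17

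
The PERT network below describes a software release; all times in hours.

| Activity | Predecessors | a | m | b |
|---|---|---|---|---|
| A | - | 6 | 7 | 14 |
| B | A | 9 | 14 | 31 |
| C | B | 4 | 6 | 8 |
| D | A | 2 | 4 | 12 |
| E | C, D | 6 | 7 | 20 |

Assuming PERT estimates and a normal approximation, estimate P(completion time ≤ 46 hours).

0.936

te_A = (6 + 4·7 + 14)/6 = 48/6 = 8; σ²_A = ((14−6)/6)² = 1.778
te_B = (9 + 4·14 + 31)/6 = 96/6 = 16; σ²_B = ((31−9)/6)² = 13.444
te_C = (4 + 4·6 + 8)/6 = 36/6 = 6; σ²_C = ((8−4)/6)² = 0.444
te_D = (2 + 4·4 + 12)/6 = 30/6 = 5; σ²_D = ((12−2)/6)² = 2.778
te_E = (6 + 4·7 + 20)/6 = 54/6 = 9; σ²_E = ((20−6)/6)² = 5.444

Forward pass:
ES_A = 0; EF_A = 8
ES_B = 8; EF_B = 8+16 = 24
ES_C = 24; EF_C = 24+6 = 30
ES_D = 8; EF_D = 8+5 = 13
ES_E = max(EF_C=30, EF_D=13) = 30; EF_E = 30+9 = 39
Expected project duration μ = 39 hours. Critical path: A → B → C → E.

Variance along critical path = 1.778 + 13.444 + 0.444 + 5.444 = 21.111; σ = √21.111 = 4.595 hours.
Z = (46 − 39) / 4.595 = 1.524
P(T ≤ 46) = Φ(1.524) ≈ 0.936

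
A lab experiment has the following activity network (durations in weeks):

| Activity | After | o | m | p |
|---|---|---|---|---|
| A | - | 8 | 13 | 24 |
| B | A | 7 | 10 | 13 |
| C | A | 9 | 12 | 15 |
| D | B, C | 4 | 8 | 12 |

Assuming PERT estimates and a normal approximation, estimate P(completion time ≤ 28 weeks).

0.028

te_A = (8 + 4·13 + 24)/6 = 84/6 = 14; σ²_A = ((24−8)/6)² = 7.111
te_B = (7 + 4·10 + 13)/6 = 60/6 = 10; σ²_B = ((13−7)/6)² = 1.000
te_C = (9 + 4·12 + 15)/6 = 72/6 = 12; σ²_C = ((15−9)/6)² = 1.000
te_D = (4 + 4·8 + 12)/6 = 48/6 = 8; σ²_D = ((12−4)/6)² = 1.778

Forward pass:
ES_A = 0; EF_A = 14
ES_B = 14; EF_B = 14+10 = 24
ES_C = 14; EF_C = 14+12 = 26
ES_D = max(EF_B=24, EF_C=26) = 26; EF_D = 26+8 = 34
Expected project duration μ = 34 weeks. Critical path: A → C → D.

Variance along critical path = 7.111 + 1.000 + 1.778 = 9.889; σ = √9.889 = 3.145 weeks.
Z = (28 − 34) / 3.145 = -1.908
P(T ≤ 28) = Φ(-1.908) ≈ 0.028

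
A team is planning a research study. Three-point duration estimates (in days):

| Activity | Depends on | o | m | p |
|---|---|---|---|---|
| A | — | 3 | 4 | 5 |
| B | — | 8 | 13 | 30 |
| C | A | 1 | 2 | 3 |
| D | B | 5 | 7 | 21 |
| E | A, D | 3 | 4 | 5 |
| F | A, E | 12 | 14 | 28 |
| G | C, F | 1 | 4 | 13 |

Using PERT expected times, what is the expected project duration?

te_A = (3 + 4·4 + 5)/6 = 24/6 = 4
te_B = (8 + 4·13 + 30)/6 = 90/6 = 15
te_C = (1 + 4·2 + 3)/6 = 12/6 = 2
te_D = (5 + 4·7 + 21)/6 = 54/6 = 9
te_E = (3 + 4·4 + 5)/6 = 24/6 = 4
te_F = (12 + 4·14 + 28)/6 = 96/6 = 16
te_G = (1 + 4·4 + 13)/6 = 30/6 = 5

Forward pass:
ES_A = 0; EF_A = 4
ES_B = 0; EF_B = 15
ES_C = 4; EF_C = 4+2 = 6
ES_D = 15; EF_D = 15+9 = 24
ES_E = max(EF_A=4, EF_D=24) = 24; EF_E = 24+4 = 28
ES_F = max(EF_A=4, EF_E=28) = 28; EF_F = 28+16 = 44
ES_G = max(EF_C=6, EF_F=44) = 44; EF_G = 44+5 = 49
Expected project duration μ = 49 days. Critical path: B → D → E → F → G.

49 days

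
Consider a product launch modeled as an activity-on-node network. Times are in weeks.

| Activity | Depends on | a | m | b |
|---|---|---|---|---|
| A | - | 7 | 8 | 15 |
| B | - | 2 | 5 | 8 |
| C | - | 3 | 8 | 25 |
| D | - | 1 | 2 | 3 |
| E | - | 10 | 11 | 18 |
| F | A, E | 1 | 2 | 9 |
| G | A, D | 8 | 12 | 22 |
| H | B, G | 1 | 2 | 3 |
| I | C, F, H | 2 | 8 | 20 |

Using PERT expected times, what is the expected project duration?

33 weeks

te_A = (7 + 4·8 + 15)/6 = 54/6 = 9
te_B = (2 + 4·5 + 8)/6 = 30/6 = 5
te_C = (3 + 4·8 + 25)/6 = 60/6 = 10
te_D = (1 + 4·2 + 3)/6 = 12/6 = 2
te_E = (10 + 4·11 + 18)/6 = 72/6 = 12
te_F = (1 + 4·2 + 9)/6 = 18/6 = 3
te_G = (8 + 4·12 + 22)/6 = 78/6 = 13
te_H = (1 + 4·2 + 3)/6 = 12/6 = 2
te_I = (2 + 4·8 + 20)/6 = 54/6 = 9

Forward pass:
ES_A = 0; EF_A = 9
ES_B = 0; EF_B = 5
ES_C = 0; EF_C = 10
ES_D = 0; EF_D = 2
ES_E = 0; EF_E = 12
ES_F = max(EF_A=9, EF_E=12) = 12; EF_F = 12+3 = 15
ES_G = max(EF_A=9, EF_D=2) = 9; EF_G = 9+13 = 22
ES_H = max(EF_B=5, EF_G=22) = 22; EF_H = 22+2 = 24
ES_I = max(EF_C=10, EF_F=15, EF_H=24) = 24; EF_I = 24+9 = 33
Expected project duration μ = 33 weeks. Critical path: A → G → H → I.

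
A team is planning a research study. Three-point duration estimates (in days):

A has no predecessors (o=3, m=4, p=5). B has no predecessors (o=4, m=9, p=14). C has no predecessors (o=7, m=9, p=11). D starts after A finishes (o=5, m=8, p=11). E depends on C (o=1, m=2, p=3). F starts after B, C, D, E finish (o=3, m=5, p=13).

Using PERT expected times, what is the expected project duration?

18 days

te_A = (3 + 4·4 + 5)/6 = 24/6 = 4
te_B = (4 + 4·9 + 14)/6 = 54/6 = 9
te_C = (7 + 4·9 + 11)/6 = 54/6 = 9
te_D = (5 + 4·8 + 11)/6 = 48/6 = 8
te_E = (1 + 4·2 + 3)/6 = 12/6 = 2
te_F = (3 + 4·5 + 13)/6 = 36/6 = 6

Forward pass:
ES_A = 0; EF_A = 4
ES_B = 0; EF_B = 9
ES_C = 0; EF_C = 9
ES_D = 4; EF_D = 4+8 = 12
ES_E = 9; EF_E = 9+2 = 11
ES_F = max(EF_B=9, EF_C=9, EF_D=12, EF_E=11) = 12; EF_F = 12+6 = 18
Expected project duration μ = 18 days. Critical path: A → D → F.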